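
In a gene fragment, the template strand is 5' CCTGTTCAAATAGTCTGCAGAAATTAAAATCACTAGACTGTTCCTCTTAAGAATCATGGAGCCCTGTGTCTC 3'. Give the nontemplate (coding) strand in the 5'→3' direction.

The coding strand is complementary and antiparallel to the template: take the complement (A↔T, G↔C) and reverse.

5′-GAGACACAGGGCTCCATGATTCTTAAGAGGAACAGTCTAGTGATTTTAATTTCTGCAGACTATTTGAACAGG-3′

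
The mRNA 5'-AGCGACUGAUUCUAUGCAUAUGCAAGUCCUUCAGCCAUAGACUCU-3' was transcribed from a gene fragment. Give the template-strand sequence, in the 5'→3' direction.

Replace U with T to get the coding DNA strand: AGCGACTGATTCTATGCATATGCAAGTCCTTCAGCCATAGACTCT. The template strand is its reverse complement (complement TCGCTGACTAAGATACGTATACGTTCAGGAAGTCGGTATCTGAGA, then reverse).

5′-AGAGTCTATGGCTGAAGGACTTGCATATGCATAGAATCAGTCGCT-3′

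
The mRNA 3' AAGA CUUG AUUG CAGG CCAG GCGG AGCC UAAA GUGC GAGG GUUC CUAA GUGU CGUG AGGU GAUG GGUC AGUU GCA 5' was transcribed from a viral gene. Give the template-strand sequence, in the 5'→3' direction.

5′-TTCTGAACTAACGTCCGGTCCGCCTCGGATTTCACGCTCCCAAGGATTCACAGCACTCCACTACCCAGTCAACGT-3′

Written 5'→3' the mRNA is ACGUUGACUGGGUAGUGGAGUGCUGUGAAUCCUUGGGAGCGUGAAAUCCGAGGCGGACCGGACGUUAGUUCAGAA, so the coding DNA strand is ACGTTGACTGGGTAGTGGAGTGCTGTGAATCCTTGGGAGCGTGAAATCCGAGGCGGACCGGACGTTAGTTCAGAA. The template is its reverse complement.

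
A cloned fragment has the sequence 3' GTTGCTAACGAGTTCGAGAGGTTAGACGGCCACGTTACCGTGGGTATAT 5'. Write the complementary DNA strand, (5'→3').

The strand is given 3'→5', so its complement runs 5'→3' in the same left-to-right order: pair each base A↔T, G↔C.

5'-CAACGATTGCTCAAGCTCTCCAATCTGCCGGTGCAATGGCACCCATATA-3'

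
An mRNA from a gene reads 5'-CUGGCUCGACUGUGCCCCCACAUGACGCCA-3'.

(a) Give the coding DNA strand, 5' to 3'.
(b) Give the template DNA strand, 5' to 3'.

(a) 5'-CTGGCTCGACTGTGCCCCCACATGACGCCA-3'
(b) 5'-TGGCGTCATGTGGGGGCACAGTCGAGCCAG-3'

(a) The coding strand matches the mRNA with U→T.
(b) The template strand is the reverse complement of the coding strand.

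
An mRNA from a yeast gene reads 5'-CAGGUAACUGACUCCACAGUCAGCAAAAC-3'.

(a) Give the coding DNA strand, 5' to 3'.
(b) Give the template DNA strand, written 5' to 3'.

(a) 5'-CAGGTAACTGACTCCACAGTCAGCAAAAC-3'
(b) 5'-GTTTTGCTGACTGTGGAGTCAGTTACCTG-3'

(a) The coding strand matches the mRNA with U→T.
(b) The template strand is the reverse complement of the coding strand.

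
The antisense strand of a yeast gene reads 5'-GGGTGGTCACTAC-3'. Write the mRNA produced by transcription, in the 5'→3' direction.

The mRNA has the sequence of the coding strand (reverse complement of the template) with T→U. Reverse complement of GGGTGGTCACTAC is GTAGTGACCACCC; then T→U.

5'-GUAGUGACCACCC-3'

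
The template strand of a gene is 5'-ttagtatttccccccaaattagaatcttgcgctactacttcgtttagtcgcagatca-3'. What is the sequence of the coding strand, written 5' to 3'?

The coding strand is complementary and antiparallel to the template: take the complement (A↔T, G↔C) and reverse.

5′-TGATCTGCGACTAAACGAAGTAGTAGCGCAAGATTCTAATTTGGGGGGAAATACTAA-3′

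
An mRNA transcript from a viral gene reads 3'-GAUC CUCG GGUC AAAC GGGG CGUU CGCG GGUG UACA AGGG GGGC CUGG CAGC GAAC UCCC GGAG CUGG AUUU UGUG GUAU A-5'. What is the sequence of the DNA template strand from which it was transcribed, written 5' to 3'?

Written 5'→3' the mRNA is AUAUGGUGUUUUAGGUCGAGGCCCUCAAGCGACGGUCCGGGGGGAACAUGUGGGCGCUUGCGGGGCAAACUGGGCUCCUAG, so the coding DNA strand is ATATGGTGTTTTAGGTCGAGGCCCTCAAGCGACGGTCCGGGGGGAACATGTGGGCGCTTGCGGGGCAAACTGGGCTCCTAG. The template is its reverse complement.

5'-CTAGGAGCCCAGTTTGCCCCGCAAGCGCCCACATGTTCCCCCCGGACCGTCGCTTGAGGGCCTCGACCTAAAACACCATAT-3'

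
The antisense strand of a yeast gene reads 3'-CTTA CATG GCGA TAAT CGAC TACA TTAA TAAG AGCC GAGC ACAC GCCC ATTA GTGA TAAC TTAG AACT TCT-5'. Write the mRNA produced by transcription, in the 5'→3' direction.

Reading the template 3'→5' as shown, RNA polymerase pairs each base (A→U, T→A, G↔C) to build mRNA 5'→3' directly.

5′-GAAUGUACCGCUAUUAGCUGAUGUAAUUAUUCUCGGCUCGUGUGCGGGUAAUCACUAUUGAAUCUUGAAGA-3′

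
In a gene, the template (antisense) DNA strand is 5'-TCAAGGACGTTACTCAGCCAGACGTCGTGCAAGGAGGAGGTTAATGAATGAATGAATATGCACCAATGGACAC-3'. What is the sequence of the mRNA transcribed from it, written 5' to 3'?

RNA polymerase reads the template 3'→5' and synthesizes mRNA 5'→3' by base-pairing (A→U, T→A, G↔C). The complement of the template is AGTTCCTGCAATGAGTCGGTCTGCAGCACGTTCCTCCTCCAATTACTTACTTACTTATACGTGGTTACCTGTG; antiparallel, so 5'→3' the coding strand is GTGTCCATTGGTGCATATTCATTCATTCATTAACCTCCTCCTTGCACGACGTCTGGCTGAGTAACGTCCTTGA. Replace T with U for the mRNA.

5'-GUGUCCAUUGGUGCAUAUUCAUUCAUUCAUUAACCUCCUCCUUGCACGACGUCUGGCUGAGUAACGUCCUUGA-3'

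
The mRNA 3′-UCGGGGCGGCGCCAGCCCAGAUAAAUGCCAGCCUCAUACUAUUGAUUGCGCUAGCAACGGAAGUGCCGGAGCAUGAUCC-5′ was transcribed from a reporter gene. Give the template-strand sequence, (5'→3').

5′-AGCCCCGCCGCGGTCGGGTCTATTTACGGTCGGAGTATGATAACTAACGCGATCGTTGCCTTCACGGCCTCGTACTAGG-3′

Written 5'→3' the mRNA is CCUAGUACGAGGCCGUGAAGGCAACGAUCGCGUUAGUUAUCAUACUCCGACCGUAAAUAGACCCGACCGCGGCGGGGCU, so the coding DNA strand is CCTAGTACGAGGCCGTGAAGGCAACGATCGCGTTAGTTATCATACTCCGACCGTAAATAGACCCGACCGCGGCGGGGCT. The template is its reverse complement.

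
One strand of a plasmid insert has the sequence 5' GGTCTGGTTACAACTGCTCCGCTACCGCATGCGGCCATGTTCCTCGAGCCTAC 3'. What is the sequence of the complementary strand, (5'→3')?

5′-GTAGGCTCGAGGAACATGGCCGCATGCGGTAGCGGAGCAGTTGTAACCAGACC-3′

Pairing A↔T and G↔C gives CCAGACCAATGTTGACGAGGCGATGGCGTACGCCGGTACAAGGAGCTCGGATG, running 3'→5'. Reverse for the 5'→3' convention.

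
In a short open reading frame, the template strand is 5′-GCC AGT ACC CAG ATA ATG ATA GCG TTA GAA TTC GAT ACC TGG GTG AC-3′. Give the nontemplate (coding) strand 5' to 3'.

5'-GTCACCCAGGTATCGAATTCTAACGCTATCATTATCTGGGTACTGGC-3'

The coding strand is complementary and antiparallel to the template: take the complement (A↔T, G↔C) and reverse.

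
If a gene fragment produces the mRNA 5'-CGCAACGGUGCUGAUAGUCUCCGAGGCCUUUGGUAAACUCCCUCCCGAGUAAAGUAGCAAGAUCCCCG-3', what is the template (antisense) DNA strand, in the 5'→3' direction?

5'-CGGGGATCTTGCTACTTTACTCGGGAGGGAGTTTACCAAAGGCCTCGGAGACTATCAGCACCGTTGCG-3'

Replace U with T to get the coding DNA strand: CGCAACGGTGCTGATAGTCTCCGAGGCCTTTGGTAAACTCCCTCCCGAGTAAAGTAGCAAGATCCCCG. The template strand is its reverse complement (complement GCGTTGCCACGACTATCAGAGGCTCCGGAAACCATTTGAGGGAGGGCTCATTTCATCGTTCTAGGGGC, then reverse).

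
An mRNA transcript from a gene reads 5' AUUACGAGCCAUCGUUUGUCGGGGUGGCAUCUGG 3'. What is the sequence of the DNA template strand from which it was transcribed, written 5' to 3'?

Replace U with T to get the coding DNA strand: ATTACGAGCCATCGTTTGTCGGGGTGGCATCTGG. The template strand is its reverse complement (complement TAATGCTCGGTAGCAAACAGCCCCACCGTAGACC, then reverse).

5′-CCAGATGCCACCCCGACAAACGATGGCTCGTAAT-3′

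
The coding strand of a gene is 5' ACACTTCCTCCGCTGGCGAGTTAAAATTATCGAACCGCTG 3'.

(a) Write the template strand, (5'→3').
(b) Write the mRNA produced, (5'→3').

(a) 5'-CAGCGGTTCGATAATTTTAACTCGCCAGCGGAGGAAGTGT-3'
(b) 5′-ACACUUCCUCCGCUGGCGAGUUAAAAUUAUCGAACCGCUG-3′

(a) The template strand is the reverse complement of the coding strand: complement TGTGAAGGAGGCGACCGCTCAATTTTAATAGCTTGGCGAC, then reverse.
(b) mRNA matches the coding strand with T→U.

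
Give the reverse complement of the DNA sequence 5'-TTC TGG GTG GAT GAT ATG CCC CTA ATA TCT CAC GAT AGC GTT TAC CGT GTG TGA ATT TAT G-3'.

5′-CATAAATTCACACACGGTAAACGCTATCGTGAGATATTAGGGGCATATCATCCACCCAGAA-3′

Reading the sequence 3'→5' and pairing each base (A↔T, G↔C) gives the reverse complement directly.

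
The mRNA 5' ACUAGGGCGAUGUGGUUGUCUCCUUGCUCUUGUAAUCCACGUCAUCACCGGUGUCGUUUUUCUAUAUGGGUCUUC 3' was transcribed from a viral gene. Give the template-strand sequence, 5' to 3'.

Replace U with T to get the coding DNA strand: ACTAGGGCGATGTGGTTGTCTCCTTGCTCTTGTAATCCACGTCATCACCGGTGTCGTTTTTCTATATGGGTCTTC. The template strand is its reverse complement (complement TGATCCCGCTACACCAACAGAGGAACGAGAACATTAGGTGCAGTAGTGGCCACAGCAAAAAGATATACCCAGAAG, then reverse).

5'-GAAGACCCATATAGAAAAACGACACCGGTGATGACGTGGATTACAAGAGCAAGGAGACAACCACATCGCCCTAGT-3'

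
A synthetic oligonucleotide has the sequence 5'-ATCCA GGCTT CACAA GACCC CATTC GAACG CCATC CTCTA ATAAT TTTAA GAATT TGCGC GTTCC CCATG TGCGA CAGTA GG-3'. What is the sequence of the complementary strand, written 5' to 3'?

5'-CCTACTGTCGCACATGGGGAACGCGCAAATTCTTAAAATTATTAGAGGATGGCGTTCGAATGGGGTCTTGTGAAGCCTGGAT-3'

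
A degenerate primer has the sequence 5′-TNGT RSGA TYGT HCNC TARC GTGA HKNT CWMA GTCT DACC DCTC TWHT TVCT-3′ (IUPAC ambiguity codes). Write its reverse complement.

5'-AGBAADWAGAGHGGTHAGACTKWGANMDTCACGYTAGNGDACRATCSYACNA-3'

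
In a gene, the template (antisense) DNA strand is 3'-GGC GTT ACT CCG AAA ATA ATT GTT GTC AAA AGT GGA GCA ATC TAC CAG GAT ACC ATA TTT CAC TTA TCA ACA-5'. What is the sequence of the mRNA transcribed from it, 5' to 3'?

Reading the template 3'→5' as shown, RNA polymerase pairs each base (A→U, T→A, G↔C) to build mRNA 5'→3' directly.

5'-CCGCAAUGAGGCUUUUAUUAACAACAGUUUUCACCUCGUUAGAUGGUCCUAUGGUAUAAAGUGAAUAGUUGU-3'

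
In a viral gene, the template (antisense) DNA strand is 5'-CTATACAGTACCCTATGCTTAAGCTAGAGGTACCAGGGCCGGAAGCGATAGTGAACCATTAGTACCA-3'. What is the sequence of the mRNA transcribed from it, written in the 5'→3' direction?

5'-UGGUACUAAUGGUUCACUAUCGCUUCCGGCCCUGGUACCUCUAGCUUAAGCAUAGGGUACUGUAUAG-3'

RNA polymerase reads the template 3'→5' and synthesizes mRNA 5'→3' by base-pairing (A→U, T→A, G↔C). The complement of the template is GATATGTCATGGGATACGAATTCGATCTCCATGGTCCCGGCCTTCGCTATCACTTGGTAATCATGGT; antiparallel, so 5'→3' the coding strand is TGGTACTAATGGTTCACTATCGCTTCCGGCCCTGGTACCTCTAGCTTAAGCATAGGGTACTGTATAG. Replace T with U for the mRNA.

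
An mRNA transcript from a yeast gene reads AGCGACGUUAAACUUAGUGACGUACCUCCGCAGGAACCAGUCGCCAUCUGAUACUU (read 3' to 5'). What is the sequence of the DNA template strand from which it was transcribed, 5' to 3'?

5'-TCGCTGCAATTTGAATCACTGCATGGAGGCGTCCTTGGTCAGCGGTAGACTATGAA-3'

Written 5'→3' the mRNA is UUCAUAGUCUACCGCUGACCAAGGACGCCUCCAUGCAGUGAUUCAAAUUGCAGCGA, so the coding DNA strand is TTCATAGTCTACCGCTGACCAAGGACGCCTCCATGCAGTGATTCAAATTGCAGCGA. The template is its reverse complement.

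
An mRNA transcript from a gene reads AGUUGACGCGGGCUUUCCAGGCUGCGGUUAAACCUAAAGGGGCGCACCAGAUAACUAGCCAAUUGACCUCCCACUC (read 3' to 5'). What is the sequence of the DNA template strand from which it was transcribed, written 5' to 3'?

5'-TCAACTGCGCCCGAAAGGTCCGACGCCAATTTGGATTTCCCCGCGTGGTCTATTGATCGGTTAACTGGAGGGTGAG-3'

Written 5'→3' the mRNA is CUCACCCUCCAGUUAACCGAUCAAUAGACCACGCGGGGAAAUCCAAAUUGGCGUCGGACCUUUCGGGCGCAGUUGA, so the coding DNA strand is CTCACCCTCCAGTTAACCGATCAATAGACCACGCGGGGAAATCCAAATTGGCGTCGGACCTTTCGGGCGCAGTTGA. The template is its reverse complement.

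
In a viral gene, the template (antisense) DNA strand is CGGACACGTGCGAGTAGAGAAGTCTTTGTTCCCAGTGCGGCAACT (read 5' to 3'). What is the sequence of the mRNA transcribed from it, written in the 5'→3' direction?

The mRNA has the sequence of the coding strand (reverse complement of the template) with T→U. Reverse complement of CGGACACGTGCGAGTAGAGAAGTCTTTGTTCCCAGTGCGGCAACT is AGTTGCCGCACTGGGAACAAAGACTTCTCTACTCGCACGTGTCCG; then T→U.

5′-AGUUGCCGCACUGGGAACAAAGACUUCUCUACUCGCACGUGUCCG-3′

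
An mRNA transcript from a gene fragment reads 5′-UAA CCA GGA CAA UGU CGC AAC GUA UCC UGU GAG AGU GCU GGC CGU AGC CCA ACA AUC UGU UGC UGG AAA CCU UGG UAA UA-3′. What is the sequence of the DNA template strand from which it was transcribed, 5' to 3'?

Replace U with T to get the coding DNA strand: TAACCAGGACAATGTCGCAACGTATCCTGTGAGAGTGCTGGCCGTAGCCCAACAATCTGTTGCTGGAAACCTTGGTAATA. The template strand is its reverse complement (complement ATTGGTCCTGTTACAGCGTTGCATAGGACACTCTCACGACCGGCATCGGGTTGTTAGACAACGACCTTTGGAACCATTAT, then reverse).

5'-TATTACCAAGGTTTCCAGCAACAGATTGTTGGGCTACGGCCAGCACTCTCACAGGATACGTTGCGACATTGTCCTGGTTA-3'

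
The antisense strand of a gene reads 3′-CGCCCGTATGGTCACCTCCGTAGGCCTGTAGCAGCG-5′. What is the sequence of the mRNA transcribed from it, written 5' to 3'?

5'-GCGGGCAUACCAGUGGAGGCAUCCGGACAUCGUCGC-3'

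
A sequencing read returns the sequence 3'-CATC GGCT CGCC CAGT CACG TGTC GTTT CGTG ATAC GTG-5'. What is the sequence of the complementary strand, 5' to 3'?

5'-GTAGCCGAGCGGGTCAGTGCACAGCAAAGCACTATGCAC-3'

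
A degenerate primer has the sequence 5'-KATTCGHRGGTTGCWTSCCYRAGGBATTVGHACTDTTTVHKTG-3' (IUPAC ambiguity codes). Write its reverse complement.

Standard pairs A↔T, G↔C; ambiguity codes pair R↔Y, K↔M, W↔W, S↔S, B↔V, D↔H. Complement (MTAAGCDYCCAACGWASGGRYTCCVTAABCDTGAHAAABDMAC), then reverse for 5'→3'.

5'-CAMDBAAAHAGTDCBAATVCCTYRGGSAWGCAACCYDCGAATM-3'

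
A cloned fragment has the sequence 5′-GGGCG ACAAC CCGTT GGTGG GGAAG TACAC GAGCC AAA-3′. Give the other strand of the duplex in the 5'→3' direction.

5'-TTTGGCTCGTGTACTTCCCCACCAACGGGTTGTCGCCC-3'

The complement of GGGCGACAACCCGTTGGTGGGGAAGTACACGAGCCAAA is CCCGCTGTTGGGCAACCACCCCTTCATGTGCTCGGTTT (A↔T, G↔C). DNA strands are antiparallel, so the complementary strand runs 3'→5'; reversing gives the 5'→3' form.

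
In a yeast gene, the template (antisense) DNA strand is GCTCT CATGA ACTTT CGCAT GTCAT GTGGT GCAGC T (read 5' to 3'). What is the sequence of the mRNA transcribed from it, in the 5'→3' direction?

RNA polymerase reads the template 3'→5' and synthesizes mRNA 5'→3' by base-pairing (A→U, T→A, G↔C). The complement of the template is CGAGAGTACTTGAAAGCGTACAGTACACCACGTCGA; antiparallel, so 5'→3' the coding strand is AGCTGCACCACATGACATGCGAAAGTTCATGAGAGC. Replace T with U for the mRNA.

5'-AGCUGCACCACAUGACAUGCGAAAGUUCAUGAGAGC-3'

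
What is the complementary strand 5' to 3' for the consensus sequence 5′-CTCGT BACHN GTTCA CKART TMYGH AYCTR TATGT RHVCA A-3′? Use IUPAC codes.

5'-TTGBDYACATAYAGRTDCRKAAYTMGTGAACNDGTVACGAG-3'

Standard pairs A↔T, G↔C; ambiguity codes pair R↔Y, M↔K, B↔V, H↔D, N↔N. Complement (GAGCAVTGDNCAAGTGMTYAAKRCDTRGAYATACAYDBGTT), then reverse for 5'→3'.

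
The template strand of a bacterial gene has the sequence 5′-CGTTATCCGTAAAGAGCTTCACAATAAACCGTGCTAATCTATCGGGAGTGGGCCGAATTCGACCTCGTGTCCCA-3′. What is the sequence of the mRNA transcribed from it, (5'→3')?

RNA polymerase reads the template 3'→5' and synthesizes mRNA 5'→3' by base-pairing (A→U, T→A, G↔C). The complement of the template is GCAATAGGCATTTCTCGAAGTGTTATTTGGCACGATTAGATAGCCCTCACCCGGCTTAAGCTGGAGCACAGGGT; antiparallel, so 5'→3' the coding strand is TGGGACACGAGGTCGAATTCGGCCCACTCCCGATAGATTAGCACGGTTTATTGTGAAGCTCTTTACGGATAACG. Replace T with U for the mRNA.

5'-UGGGACACGAGGUCGAAUUCGGCCCACUCCCGAUAGAUUAGCACGGUUUAUUGUGAAGCUCUUUACGGAUAACG-3'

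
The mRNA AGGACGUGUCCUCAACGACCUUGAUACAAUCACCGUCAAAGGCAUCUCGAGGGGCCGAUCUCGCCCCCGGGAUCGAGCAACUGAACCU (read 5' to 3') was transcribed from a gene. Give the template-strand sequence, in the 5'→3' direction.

5'-AGGTTCAGTTGCTCGATCCCGGGGGCGAGATCGGCCCCTCGAGATGCCTTTGACGGTGATTGTATCAAGGTCGTTGAGGACACGTCCT-3'

Replace U with T to get the coding DNA strand: AGGACGTGTCCTCAACGACCTTGATACAATCACCGTCAAAGGCATCTCGAGGGGCCGATCTCGCCCCCGGGATCGAGCAACTGAACCT. The template strand is its reverse complement (complement TCCTGCACAGGAGTTGCTGGAACTATGTTAGTGGCAGTTTCCGTAGAGCTCCCCGGCTAGAGCGGGGGCCCTAGCTCGTTGACTTGGA, then reverse).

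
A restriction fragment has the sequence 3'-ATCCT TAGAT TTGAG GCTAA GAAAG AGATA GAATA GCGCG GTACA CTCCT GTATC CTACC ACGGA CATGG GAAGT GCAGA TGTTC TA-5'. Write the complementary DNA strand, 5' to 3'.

The strand is given 3'→5', so its complement runs 5'→3' in the same left-to-right order: pair each base A↔T, G↔C.

5'-TAGGAATCTAAACTCCGATTCTTTCTCTATCTTATCGCGCCATGTGAGGACATAGGATGGTGCCTGTACCCTTCACGTCTACAAGAT-3'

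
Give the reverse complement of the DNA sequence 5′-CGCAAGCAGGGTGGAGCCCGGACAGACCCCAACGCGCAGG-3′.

5'-CCTGCGCGTTGGGGTCTGTCCGGGCTCCACCCTGCTTGCG-3'

Reading the sequence 3'→5' and pairing each base (A↔T, G↔C) gives the reverse complement directly.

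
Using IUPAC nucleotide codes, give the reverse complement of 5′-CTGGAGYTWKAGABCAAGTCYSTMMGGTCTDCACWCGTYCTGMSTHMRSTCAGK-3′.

Standard pairs A↔T, G↔C; ambiguity codes pair R↔Y, M↔K, W↔W, S↔S, B↔V, D↔H. Complement (GACCTCRAWMTCTVGTTCAGRSAKKCCAGAHGTGWGCARGACKSADKYSAGTCM), then reverse for 5'→3'.

5′-MCTGASYKDASKCAGRACGWGTGHAGACCKKASRGACTTGVTCTMWARCTCCAG-3′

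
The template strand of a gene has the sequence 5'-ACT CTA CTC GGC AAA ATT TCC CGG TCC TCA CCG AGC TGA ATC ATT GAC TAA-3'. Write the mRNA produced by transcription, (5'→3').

5'-UUAGUCAAUGAUUCAGCUCGGUGAGGACCGGGAAAUUUUGCCGAGUAGAGU-3'

RNA polymerase reads the template 3'→5' and synthesizes mRNA 5'→3' by base-pairing (A→U, T→A, G↔C). The complement of the template is TGAGATGAGCCGTTTTAAAGGGCCAGGAGTGGCTCGACTTAGTAACTGATT; antiparallel, so 5'→3' the coding strand is TTAGTCAATGATTCAGCTCGGTGAGGACCGGGAAATTTTGCCGAGTAGAGT. Replace T with U for the mRNA.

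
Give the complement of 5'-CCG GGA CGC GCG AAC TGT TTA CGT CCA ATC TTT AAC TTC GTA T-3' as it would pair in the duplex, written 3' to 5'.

Base-pairing A↔T, G↔C gives the complement. The complementary strand is antiparallel, so paired with a 5'→3' strand it runs 3'→5'.

3'-GGCCCTGCGCGCTTGACAAATGCAGGTTAGAAATTGAAGCATA-5'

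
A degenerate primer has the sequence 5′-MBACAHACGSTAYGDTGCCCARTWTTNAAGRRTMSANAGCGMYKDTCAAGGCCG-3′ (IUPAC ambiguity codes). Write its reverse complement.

Standard pairs A↔T, G↔C; ambiguity codes pair R↔Y, M↔K, W↔W, S↔S, B↔V, D↔H, N↔N. Complement (KVTGTDTGCSATRCHACGGGTYAWAANTTCYYAKSTNTCGCKRMHAGTTCCGGC), then reverse for 5'→3'.

5'-CGGCCTTGAHMRKCGCTNTSKAYYCTTNAAWAYTGGGCAHCRTASCGTDTGTVK-3'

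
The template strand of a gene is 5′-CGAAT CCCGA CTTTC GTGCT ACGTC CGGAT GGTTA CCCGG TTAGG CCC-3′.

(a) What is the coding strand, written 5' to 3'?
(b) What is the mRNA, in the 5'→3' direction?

(a) 5'-GGGCCTAACCGGGTAACCATCCGGACGTAGCACGAAAGTCGGGATTCG-3'
(b) 5'-GGGCCUAACCGGGUAACCAUCCGGACGUAGCACGAAAGUCGGGAUUCG-3'

(a) The coding strand is the reverse complement of the template: complement GCTTAGGGCTGAAAGCACGATGCAGGCCTACCAATGGGCCAATCCGGG, then reverse.
(b) mRNA has the coding-strand sequence with T→U.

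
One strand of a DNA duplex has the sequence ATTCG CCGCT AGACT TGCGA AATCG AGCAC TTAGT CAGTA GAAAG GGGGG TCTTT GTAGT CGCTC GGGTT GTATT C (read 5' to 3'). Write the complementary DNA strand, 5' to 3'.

The complement of ATTCGCCGCTAGACTTGCGAAATCGAGCACTTAGTCAGTAGAAAGGGGGGTCTTTGTAGTCGCTCGGGTTGTATTC is TAAGCGGCGATCTGAACGCTTTAGCTCGTGAATCAGTCATCTTTCCCCCCAGAAACATCAGCGAGCCCAACATAAG (A↔T, G↔C). DNA strands are antiparallel, so the complementary strand runs 3'→5'; reversing gives the 5'→3' form.

5'-GAATACAACCCGAGCGACTACAAAGACCCCCCTTTCTACTGACTAAGTGCTCGATTTCGCAAGTCTAGCGGCGAAT-3'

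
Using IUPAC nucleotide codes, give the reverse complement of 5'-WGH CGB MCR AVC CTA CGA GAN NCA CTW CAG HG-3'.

Standard pairs A↔T, G↔C; ambiguity codes pair R↔Y, M↔K, W↔W, B↔V, H↔D, N↔N. Complement (WCDGCVKGYTBGGATGCTCTNNGTGAWGTCDC), then reverse for 5'→3'.

5'-CDCTGWAGTGNNTCTCGTAGGBTYGKVCGDCW-3'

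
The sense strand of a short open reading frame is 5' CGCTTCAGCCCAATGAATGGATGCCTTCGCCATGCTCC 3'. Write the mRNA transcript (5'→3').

5'-CGCUUCAGCCCAAUGAAUGGAUGCCUUCGCCAUGCUCC-3'

The mRNA is synthesized from the template strand, so it matches the coding strand with T replaced by U.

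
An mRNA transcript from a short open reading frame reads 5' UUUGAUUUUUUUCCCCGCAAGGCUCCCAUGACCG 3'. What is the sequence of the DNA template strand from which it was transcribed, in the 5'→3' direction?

5′-CGGTCATGGGAGCCTTGCGGGGAAAAAAATCAAA-3′

Replace U with T to get the coding DNA strand: TTTGATTTTTTTCCCCGCAAGGCTCCCATGACCG. The template strand is its reverse complement (complement AAACTAAAAAAAGGGGCGTTCCGAGGGTACTGGC, then reverse).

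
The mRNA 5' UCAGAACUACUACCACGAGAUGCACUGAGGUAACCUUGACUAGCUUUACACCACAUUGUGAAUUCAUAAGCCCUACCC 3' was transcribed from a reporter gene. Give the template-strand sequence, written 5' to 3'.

5'-GGGTAGGGCTTATGAATTCACAATGTGGTGTAAAGCTAGTCAAGGTTACCTCAGTGCATCTCGTGGTAGTAGTTCTGA-3'

Replace U with T to get the coding DNA strand: TCAGAACTACTACCACGAGATGCACTGAGGTAACCTTGACTAGCTTTACACCACATTGTGAATTCATAAGCCCTACCC. The template strand is its reverse complement (complement AGTCTTGATGATGGTGCTCTACGTGACTCCATTGGAACTGATCGAAATGTGGTGTAACACTTAAGTATTCGGGATGGG, then reverse).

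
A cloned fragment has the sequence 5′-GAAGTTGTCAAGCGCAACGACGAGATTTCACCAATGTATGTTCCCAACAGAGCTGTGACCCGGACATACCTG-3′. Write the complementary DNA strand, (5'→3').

5'-CAGGTATGTCCGGGTCACAGCTCTGTTGGGAACATACATTGGTGAAATCTCGTCGTTGCGCTTGACAACTTC-3'

The complement of GAAGTTGTCAAGCGCAACGACGAGATTTCACCAATGTATGTTCCCAACAGAGCTGTGACCCGGACATACCTG is CTTCAACAGTTCGCGTTGCTGCTCTAAAGTGGTTACATACAAGGGTTGTCTCGACACTGGGCCTGTATGGAC (A↔T, G↔C). DNA strands are antiparallel, so the complementary strand runs 3'→5'; reversing gives the 5'→3' form.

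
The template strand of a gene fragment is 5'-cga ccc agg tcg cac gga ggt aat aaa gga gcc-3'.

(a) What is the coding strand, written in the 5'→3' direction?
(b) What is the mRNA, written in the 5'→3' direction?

(a) 5'-GGCTCCTTTATTACCTCCGTGCGACCTGGGTCG-3'
(b) 5'-GGCUCCUUUAUUACCUCCGUGCGACCUGGGUCG-3'

(a) The coding strand is the reverse complement of the template: complement GCTGGGTCCAGCGTGCCTCCATTATTTCCTCGG, then reverse.
(b) mRNA has the coding-strand sequence with T→U.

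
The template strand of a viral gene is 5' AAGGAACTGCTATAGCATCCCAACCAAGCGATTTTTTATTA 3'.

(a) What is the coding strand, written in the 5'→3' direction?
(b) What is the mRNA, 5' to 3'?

(a) The coding strand is the reverse complement of the template: complement TTCCTTGACGATATCGTAGGGTTGGTTCGCTAAAAAATAAT, then reverse.
(b) mRNA has the coding-strand sequence with T→U.

(a) 5'-TAATAAAAAATCGCTTGGTTGGGATGCTATAGCAGTTCCTT-3'
(b) 5'-UAAUAAAAAAUCGCUUGGUUGGGAUGCUAUAGCAGUUCCUU-3'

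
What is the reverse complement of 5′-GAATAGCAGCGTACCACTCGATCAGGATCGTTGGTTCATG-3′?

Complement each base (A↔T, G↔C): CTTATCGTCGCATGGTGAGCTAGTCCTAGCAACCAAGTAC. Then reverse.

5′-CATGAACCAACGATCCTGATCGAGTGGTACGCTGCTATTC-3′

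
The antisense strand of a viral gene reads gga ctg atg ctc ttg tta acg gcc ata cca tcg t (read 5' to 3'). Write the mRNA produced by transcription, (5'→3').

The mRNA has the sequence of the coding strand (reverse complement of the template) with T→U. Reverse complement of GGACTGATGCTCTTGTTAACGGCCATACCATCGT is ACGATGGTATGGCCGTTAACAAGAGCATCAGTCC; then T→U.

5'-ACGAUGGUAUGGCCGUUAACAAGAGCAUCAGUCC-3'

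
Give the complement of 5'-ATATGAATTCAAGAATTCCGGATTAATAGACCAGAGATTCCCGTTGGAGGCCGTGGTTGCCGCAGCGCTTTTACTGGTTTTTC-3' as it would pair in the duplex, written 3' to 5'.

3'-TATACTTAAGTTCTTAAGGCCTAATTATCTGGTCTCTAAGGGCAACCTCCGGCACCAACGGCGTCGCGAAAATGACCAAAAAG-5'

Base-pairing A↔T, G↔C gives the complement. The complementary strand is antiparallel, so paired with a 5'→3' strand it runs 3'→5'.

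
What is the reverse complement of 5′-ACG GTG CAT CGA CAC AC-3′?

5'-GTGTGTCGATGCACCGT-3'

Reading the sequence 3'→5' and pairing each base (A↔T, G↔C) gives the reverse complement directly.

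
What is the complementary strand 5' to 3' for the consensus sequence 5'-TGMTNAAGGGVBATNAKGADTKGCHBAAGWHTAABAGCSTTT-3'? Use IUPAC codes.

Standard pairs A↔T, G↔C; ambiguity codes pair M↔K, W↔W, S↔S, B↔V, D↔H, N↔N. Complement (ACKANTTCCCBVTANTMCTHAMCGDVTTCWDATTVTCGSAAA), then reverse for 5'→3'.

5'-AAASGCTVTTADWCTTVDGCMAHTCMTNATVBCCCTTNAKCA-3'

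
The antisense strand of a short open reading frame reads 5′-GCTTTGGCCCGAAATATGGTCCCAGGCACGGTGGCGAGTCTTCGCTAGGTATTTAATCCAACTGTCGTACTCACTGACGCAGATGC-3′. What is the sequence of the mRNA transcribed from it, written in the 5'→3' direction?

The mRNA has the sequence of the coding strand (reverse complement of the template) with T→U. Reverse complement of GCTTTGGCCCGAAATATGGTCCCAGGCACGGTGGCGAGTCTTCGCTAGGTATTTAATCCAACTGTCGTACTCACTGACGCAGATGC is GCATCTGCGTCAGTGAGTACGACAGTTGGATTAAATACCTAGCGAAGACTCGCCACCGTGCCTGGGACCATATTTCGGGCCAAAGC; then T→U.

5'-GCAUCUGCGUCAGUGAGUACGACAGUUGGAUUAAAUACCUAGCGAAGACUCGCCACCGUGCCUGGGACCAUAUUUCGGGCCAAAGC-3'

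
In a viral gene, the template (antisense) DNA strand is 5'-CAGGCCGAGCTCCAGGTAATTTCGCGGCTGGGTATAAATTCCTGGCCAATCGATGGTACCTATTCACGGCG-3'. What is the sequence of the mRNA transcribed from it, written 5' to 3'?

5'-CGCCGUGAAUAGGUACCAUCGAUUGGCCAGGAAUUUAUACCCAGCCGCGAAAUUACCUGGAGCUCGGCCUG-3'

The mRNA has the sequence of the coding strand (reverse complement of the template) with T→U. Reverse complement of CAGGCCGAGCTCCAGGTAATTTCGCGGCTGGGTATAAATTCCTGGCCAATCGATGGTACCTATTCACGGCG is CGCCGTGAATAGGTACCATCGATTGGCCAGGAATTTATACCCAGCCGCGAAATTACCTGGAGCTCGGCCTG; then T→U.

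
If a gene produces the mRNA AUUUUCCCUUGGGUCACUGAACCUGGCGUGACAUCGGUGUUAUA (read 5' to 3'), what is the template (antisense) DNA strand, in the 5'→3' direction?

5'-TATAACACCGATGTCACGCCAGGTTCAGTGACCCAAGGGAAAAT-3'

Replace U with T to get the coding DNA strand: ATTTTCCCTTGGGTCACTGAACCTGGCGTGACATCGGTGTTATA. The template strand is its reverse complement (complement TAAAAGGGAACCCAGTGACTTGGACCGCACTGTAGCCACAATAT, then reverse).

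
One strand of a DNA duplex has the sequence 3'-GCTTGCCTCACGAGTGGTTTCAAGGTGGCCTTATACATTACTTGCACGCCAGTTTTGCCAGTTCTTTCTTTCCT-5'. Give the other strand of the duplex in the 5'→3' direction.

5'-CGAACGGAGTGCTCACCAAAGTTCCACCGGAATATGTAATGAACGTGCGGTCAAAACGGTCAAGAAAGAAAGGA-3'

The strand is given 3'→5', so its complement runs 5'→3' in the same left-to-right order: pair each base A↔T, G↔C.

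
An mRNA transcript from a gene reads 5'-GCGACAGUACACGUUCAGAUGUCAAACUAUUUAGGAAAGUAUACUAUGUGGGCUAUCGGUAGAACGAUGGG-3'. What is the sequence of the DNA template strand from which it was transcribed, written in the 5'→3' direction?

Replace U with T to get the coding DNA strand: GCGACAGTACACGTTCAGATGTCAAACTATTTAGGAAAGTATACTATGTGGGCTATCGGTAGAACGATGGG. The template strand is its reverse complement (complement CGCTGTCATGTGCAAGTCTACAGTTTGATAAATCCTTTCATATGATACACCCGATAGCCATCTTGCTACCC, then reverse).

5'-CCCATCGTTCTACCGATAGCCCACATAGTATACTTTCCTAAATAGTTTGACATCTGAACGTGTACTGTCGC-3'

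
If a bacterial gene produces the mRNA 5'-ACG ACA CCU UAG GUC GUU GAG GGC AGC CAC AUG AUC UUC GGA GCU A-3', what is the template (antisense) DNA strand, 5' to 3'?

Replace U with T to get the coding DNA strand: ACGACACCTTAGGTCGTTGAGGGCAGCCACATGATCTTCGGAGCTA. The template strand is its reverse complement (complement TGCTGTGGAATCCAGCAACTCCCGTCGGTGTACTAGAAGCCTCGAT, then reverse).

5'-TAGCTCCGAAGATCATGTGGCTGCCCTCAACGACCTAAGGTGTCGT-3'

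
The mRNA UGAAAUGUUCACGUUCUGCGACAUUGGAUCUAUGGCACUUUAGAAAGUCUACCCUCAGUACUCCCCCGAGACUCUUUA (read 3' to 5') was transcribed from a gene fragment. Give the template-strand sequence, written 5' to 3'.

Written 5'→3' the mRNA is AUUUCUCAGAGCCCCCUCAUGACUCCCAUCUGAAAGAUUUCACGGUAUCUAGGUUACAGCGUCUUGCACUUGUAAAGU, so the coding DNA strand is ATTTCTCAGAGCCCCCTCATGACTCCCATCTGAAAGATTTCACGGTATCTAGGTTACAGCGTCTTGCACTTGTAAAGT. The template is its reverse complement.

5'-ACTTTACAAGTGCAAGACGCTGTAACCTAGATACCGTGAAATCTTTCAGATGGGAGTCATGAGGGGGCTCTGAGAAAT-3'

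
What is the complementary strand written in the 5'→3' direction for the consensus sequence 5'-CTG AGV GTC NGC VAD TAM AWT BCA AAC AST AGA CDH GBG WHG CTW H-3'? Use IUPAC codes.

5'-DWAGCDWCVCDHGTCTASTGTTTGVAWTKTAHTBGCNGACBCTCAG-3'

Standard pairs A↔T, G↔C; ambiguity codes pair M↔K, W↔W, S↔S, B↔V, D↔H, N↔N. Complement (GACTCBCAGNCGBTHATKTWAVGTTTGTSATCTGHDCVCWDCGAWD), then reverse for 5'→3'.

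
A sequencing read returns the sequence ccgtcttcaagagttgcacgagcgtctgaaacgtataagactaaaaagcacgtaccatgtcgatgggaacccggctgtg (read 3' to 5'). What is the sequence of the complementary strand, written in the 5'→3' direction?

5'-GGCAGAAGTTCTCAACGTGCTCGCAGACTTTGCATATTCTGATTTTTCGTGCATGGTACAGCTACCCTTGGGCCGACAC-3'

The strand is given 3'→5', so its complement runs 5'→3' in the same left-to-right order: pair each base A↔T, G↔C.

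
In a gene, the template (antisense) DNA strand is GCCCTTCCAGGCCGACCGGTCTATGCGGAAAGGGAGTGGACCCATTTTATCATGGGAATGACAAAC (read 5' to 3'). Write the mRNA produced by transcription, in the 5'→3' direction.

5'-GUUUGUCAUUCCCAUGAUAAAAUGGGUCCACUCCCUUUCCGCAUAGACCGGUCGGCCUGGAAGGGC-3'

The mRNA has the sequence of the coding strand (reverse complement of the template) with T→U. Reverse complement of GCCCTTCCAGGCCGACCGGTCTATGCGGAAAGGGAGTGGACCCATTTTATCATGGGAATGACAAAC is GTTTGTCATTCCCATGATAAAATGGGTCCACTCCCTTTCCGCATAGACCGGTCGGCCTGGAAGGGC; then T→U.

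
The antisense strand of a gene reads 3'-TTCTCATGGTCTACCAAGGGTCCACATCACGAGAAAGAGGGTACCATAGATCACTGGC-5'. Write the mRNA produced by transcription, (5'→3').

5'-AAGAGUACCAGAUGGUUCCCAGGUGUAGUGCUCUUUCUCCCAUGGUAUCUAGUGACCG-3'

Reading the template 3'→5' as shown, RNA polymerase pairs each base (A→U, T→A, G↔C) to build mRNA 5'→3' directly.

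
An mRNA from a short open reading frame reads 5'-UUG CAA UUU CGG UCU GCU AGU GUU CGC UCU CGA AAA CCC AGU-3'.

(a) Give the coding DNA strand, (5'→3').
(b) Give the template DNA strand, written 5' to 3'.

(a) The coding strand matches the mRNA with U→T.
(b) The template strand is the reverse complement of the coding strand.

(a) 5'-TTGCAATTTCGGTCTGCTAGTGTTCGCTCTCGAAAACCCAGT-3'
(b) 5'-ACTGGGTTTTCGAGAGCGAACACTAGCAGACCGAAATTGCAA-3'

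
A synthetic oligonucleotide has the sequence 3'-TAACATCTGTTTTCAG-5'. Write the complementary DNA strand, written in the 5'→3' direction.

The strand is given 3'→5', so its complement runs 5'→3' in the same left-to-right order: pair each base A↔T, G↔C.

5'-ATTGTAGACAAAAGTC-3'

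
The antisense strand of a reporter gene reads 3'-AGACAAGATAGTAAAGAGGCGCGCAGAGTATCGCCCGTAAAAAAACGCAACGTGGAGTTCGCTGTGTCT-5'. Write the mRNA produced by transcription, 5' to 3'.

5'-UCUGUUCUAUCAUUUCUCCGCGCGUCUCAUAGCGGGCAUUUUUUUGCGUUGCACCUCAAGCGACACAGA-3'

Reading the template 3'→5' as shown, RNA polymerase pairs each base (A→U, T→A, G↔C) to build mRNA 5'→3' directly.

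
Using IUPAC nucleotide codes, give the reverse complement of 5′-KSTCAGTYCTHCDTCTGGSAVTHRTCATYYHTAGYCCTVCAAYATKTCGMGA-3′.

5'-TCKCGAMATRTTGBAGGRCTADRRATGAYDABTSCCAGAHGDAGRACTGASM-3'

Standard pairs A↔T, G↔C; ambiguity codes pair R↔Y, M↔K, S↔S, D↔H, V↔B. Complement (MSAGTCARGADGHAGACCSTBADYAGTARRDATCRGGABGTTRTAMAGCKCT), then reverse for 5'→3'.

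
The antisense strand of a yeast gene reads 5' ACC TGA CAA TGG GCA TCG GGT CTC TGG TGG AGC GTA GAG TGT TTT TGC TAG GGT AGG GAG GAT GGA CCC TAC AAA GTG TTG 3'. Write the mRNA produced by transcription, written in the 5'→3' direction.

The mRNA has the sequence of the coding strand (reverse complement of the template) with T→U. Reverse complement of ACCTGACAATGGGCATCGGGTCTCTGGTGGAGCGTAGAGTGTTTTTGCTAGGGTAGGGAGGATGGACCCTACAAAGTGTTG is CAACACTTTGTAGGGTCCATCCTCCCTACCCTAGCAAAAACACTCTACGCTCCACCAGAGACCCGATGCCCATTGTCAGGT; then T→U.

5'-CAACACUUUGUAGGGUCCAUCCUCCCUACCCUAGCAAAAACACUCUACGCUCCACCAGAGACCCGAUGCCCAUUGUCAGGU-3'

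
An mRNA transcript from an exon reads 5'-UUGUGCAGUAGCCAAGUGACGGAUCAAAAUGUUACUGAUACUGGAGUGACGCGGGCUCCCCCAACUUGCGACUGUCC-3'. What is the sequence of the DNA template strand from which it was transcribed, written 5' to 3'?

5'-GGACAGTCGCAAGTTGGGGGAGCCCGCGTCACTCCAGTATCAGTAACATTTTGATCCGTCACTTGGCTACTGCACAA-3'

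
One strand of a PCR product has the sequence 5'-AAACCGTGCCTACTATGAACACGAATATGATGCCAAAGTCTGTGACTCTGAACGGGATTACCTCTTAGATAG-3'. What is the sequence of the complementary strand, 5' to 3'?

5'-CTATCTAAGAGGTAATCCCGTTCAGAGTCACAGACTTTGGCATCATATTCGTGTTCATAGTAGGCACGGTTT-3'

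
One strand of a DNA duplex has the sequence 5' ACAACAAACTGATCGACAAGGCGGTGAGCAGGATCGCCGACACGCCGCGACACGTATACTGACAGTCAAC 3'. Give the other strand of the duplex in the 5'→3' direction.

5'-GTTGACTGTCAGTATACGTGTCGCGGCGTGTCGGCGATCCTGCTCACCGCCTTGTCGATCAGTTTGTTGT-3'

The complement of ACAACAAACTGATCGACAAGGCGGTGAGCAGGATCGCCGACACGCCGCGACACGTATACTGACAGTCAAC is TGTTGTTTGACTAGCTGTTCCGCCACTCGTCCTAGCGGCTGTGCGGCGCTGTGCATATGACTGTCAGTTG (A↔T, G↔C). DNA strands are antiparallel, so the complementary strand runs 3'→5'; reversing gives the 5'→3' form.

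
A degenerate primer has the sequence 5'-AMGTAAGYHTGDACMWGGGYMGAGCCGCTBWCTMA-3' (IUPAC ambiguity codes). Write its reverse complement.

Standard pairs A↔T, G↔C; ambiguity codes pair Y↔R, M↔K, W↔W, B↔V, D↔H. Complement (TKCATTCRDACHTGKWCCCRKCTCGGCGAVWGAKT), then reverse for 5'→3'.

5'-TKAGWVAGCGGCTCKRCCCWKGTHCADRCTTACKT-3'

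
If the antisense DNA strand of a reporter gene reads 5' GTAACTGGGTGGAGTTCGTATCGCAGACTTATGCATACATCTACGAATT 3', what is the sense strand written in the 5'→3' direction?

The coding strand is complementary and antiparallel to the template: take the complement (A↔T, G↔C) and reverse.

5'-AATTCGTAGATGTATGCATAAGTCTGCGATACGAACTCCACCCAGTTAC-3'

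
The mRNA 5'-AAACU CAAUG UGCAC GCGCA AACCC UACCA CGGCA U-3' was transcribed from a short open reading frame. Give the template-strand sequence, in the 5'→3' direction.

Replace U with T to get the coding DNA strand: AAACTCAATGTGCACGCGCAAACCCTACCACGGCAT. The template strand is its reverse complement (complement TTTGAGTTACACGTGCGCGTTTGGGATGGTGCCGTA, then reverse).

5'-ATGCCGTGGTAGGGTTTGCGCGTGCACATTGAGTTT-3'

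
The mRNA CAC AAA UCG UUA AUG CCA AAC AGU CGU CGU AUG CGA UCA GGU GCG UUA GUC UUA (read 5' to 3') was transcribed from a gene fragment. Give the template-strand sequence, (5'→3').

Replace U with T to get the coding DNA strand: CACAAATCGTTAATGCCAAACAGTCGTCGTATGCGATCAGGTGCGTTAGTCTTA. The template strand is its reverse complement (complement GTGTTTAGCAATTACGGTTTGTCAGCAGCATACGCTAGTCCACGCAATCAGAAT, then reverse).

5'-TAAGACTAACGCACCTGATCGCATACGACGACTGTTTGGCATTAACGATTTGTG-3'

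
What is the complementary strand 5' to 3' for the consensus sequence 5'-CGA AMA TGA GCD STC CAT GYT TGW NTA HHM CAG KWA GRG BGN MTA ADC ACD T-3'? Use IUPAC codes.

Standard pairs A↔T, G↔C; ambiguity codes pair R↔Y, M↔K, W↔W, S↔S, B↔V, D↔H, N↔N. Complement (GCTTKTACTCGHSAGGTACRAACWNATDDKGTCMWTCYCVCNKATTHGTGHA), then reverse for 5'→3'.

5'-AHGTGHTTAKNCVCYCTWMCTGKDDTANWCAARCATGGASHGCTCATKTTCG-3'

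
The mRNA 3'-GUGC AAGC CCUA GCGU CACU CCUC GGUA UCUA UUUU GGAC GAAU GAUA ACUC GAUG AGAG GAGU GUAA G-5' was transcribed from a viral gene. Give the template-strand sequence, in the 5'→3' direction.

5'-CACGTTCGGGATCGCAGTGAGGAGCCATAGATAAAACCTGCTTACTATTGAGCTACTCTCCTCACATTC-3'

Written 5'→3' the mRNA is GAAUGUGAGGAGAGUAGCUCAAUAGUAAGCAGGUUUUAUCUAUGGCUCCUCACUGCGAUCCCGAACGUG, so the coding DNA strand is GAATGTGAGGAGAGTAGCTCAATAGTAAGCAGGTTTTATCTATGGCTCCTCACTGCGATCCCGAACGTG. The template is its reverse complement.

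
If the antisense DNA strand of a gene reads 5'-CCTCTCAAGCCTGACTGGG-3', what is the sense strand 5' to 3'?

5′-CCCAGTCAGGCTTGAGAGG-3′

The coding strand is complementary and antiparallel to the template: take the complement (A↔T, G↔C) and reverse.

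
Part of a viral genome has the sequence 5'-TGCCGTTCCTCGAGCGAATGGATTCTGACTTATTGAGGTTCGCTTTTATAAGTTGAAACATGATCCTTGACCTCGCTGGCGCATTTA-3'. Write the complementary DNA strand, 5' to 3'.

Pairing A↔T and G↔C gives ACGGCAAGGAGCTCGCTTACCTAAGACTGAATAACTCCAAGCGAAAATATTCAACTTTGTACTAGGAACTGGAGCGACCGCGTAAAT, running 3'→5'. Reverse for the 5'→3' convention.

5'-TAAATGCGCCAGCGAGGTCAAGGATCATGTTTCAACTTATAAAAGCGAACCTCAATAAGTCAGAATCCATTCGCTCGAGGAACGGCA-3'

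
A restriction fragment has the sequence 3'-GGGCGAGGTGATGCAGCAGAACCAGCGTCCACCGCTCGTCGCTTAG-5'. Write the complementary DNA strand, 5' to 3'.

The strand is given 3'→5', so its complement runs 5'→3' in the same left-to-right order: pair each base A↔T, G↔C.

5′-CCCGCTCCACTACGTCGTCTTGGTCGCAGGTGGCGAGCAGCGAATC-3′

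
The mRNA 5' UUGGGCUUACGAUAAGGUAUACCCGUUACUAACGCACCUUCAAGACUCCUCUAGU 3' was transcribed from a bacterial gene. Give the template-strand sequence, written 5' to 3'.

5'-ACTAGAGGAGTCTTGAAGGTGCGTTAGTAACGGGTATACCTTATCGTAAGCCCAA-3'

Replace U with T to get the coding DNA strand: TTGGGCTTACGATAAGGTATACCCGTTACTAACGCACCTTCAAGACTCCTCTAGT. The template strand is its reverse complement (complement AACCCGAATGCTATTCCATATGGGCAATGATTGCGTGGAAGTTCTGAGGAGATCA, then reverse).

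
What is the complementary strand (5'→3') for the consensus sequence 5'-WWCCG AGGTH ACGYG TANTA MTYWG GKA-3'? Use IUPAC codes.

5'-TMCCWRAKTANTACRCGTDACCTCGGWW-3'

Standard pairs A↔T, G↔C; ambiguity codes pair Y↔R, M↔K, W↔W, H↔D, N↔N. Complement (WWGGCTCCADTGCRCATNATKARWCCMT), then reverse for 5'→3'.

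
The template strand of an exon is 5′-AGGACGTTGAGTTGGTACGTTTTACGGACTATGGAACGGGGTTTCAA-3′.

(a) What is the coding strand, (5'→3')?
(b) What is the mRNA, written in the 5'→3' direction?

(a) 5'-TTGAAACCCCGTTCCATAGTCCGTAAAACGTACCAACTCAACGTCCT-3'
(b) 5'-UUGAAACCCCGUUCCAUAGUCCGUAAAACGUACCAACUCAACGUCCU-3'

(a) The coding strand is the reverse complement of the template: complement TCCTGCAACTCAACCATGCAAAATGCCTGATACCTTGCCCCAAAGTT, then reverse.
(b) mRNA has the coding-strand sequence with T→U.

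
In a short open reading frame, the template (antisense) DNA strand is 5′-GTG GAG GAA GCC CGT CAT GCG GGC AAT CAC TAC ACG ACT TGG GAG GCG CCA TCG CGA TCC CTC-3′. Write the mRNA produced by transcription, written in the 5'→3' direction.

The mRNA has the sequence of the coding strand (reverse complement of the template) with T→U. Reverse complement of GTGGAGGAAGCCCGTCATGCGGGCAATCACTACACGACTTGGGAGGCGCCATCGCGATCCCTC is GAGGGATCGCGATGGCGCCTCCCAAGTCGTGTAGTGATTGCCCGCATGACGGGCTTCCTCCAC; then T→U.

5'-GAGGGAUCGCGAUGGCGCCUCCCAAGUCGUGUAGUGAUUGCCCGCAUGACGGGCUUCCUCCAC-3'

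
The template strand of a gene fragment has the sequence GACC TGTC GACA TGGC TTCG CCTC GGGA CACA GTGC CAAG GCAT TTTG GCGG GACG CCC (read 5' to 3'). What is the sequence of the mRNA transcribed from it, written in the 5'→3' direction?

RNA polymerase reads the template 3'→5' and synthesizes mRNA 5'→3' by base-pairing (A→U, T→A, G↔C). The complement of the template is CTGGACAGCTGTACCGAAGCGGAGCCCTGTGTCACGGTTCCGTAAAACCGCCCTGCGGG; antiparallel, so 5'→3' the coding strand is GGGCGTCCCGCCAAAATGCCTTGGCACTGTGTCCCGAGGCGAAGCCATGTCGACAGGTC. Replace T with U for the mRNA.

5'-GGGCGUCCCGCCAAAAUGCCUUGGCACUGUGUCCCGAGGCGAAGCCAUGUCGACAGGUC-3'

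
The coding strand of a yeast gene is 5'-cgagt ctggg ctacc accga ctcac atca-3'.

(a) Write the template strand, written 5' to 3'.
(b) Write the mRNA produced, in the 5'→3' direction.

(a) The template strand is the reverse complement of the coding strand: complement GCTCAGACCCGATGGTGGCTGAGTGTAGT, then reverse.
(b) mRNA matches the coding strand with T→U.

(a) 5'-TGATGTGAGTCGGTGGTAGCCCAGACTCG-3'
(b) 5'-CGAGUCUGGGCUACCACCGACUCACAUCA-3'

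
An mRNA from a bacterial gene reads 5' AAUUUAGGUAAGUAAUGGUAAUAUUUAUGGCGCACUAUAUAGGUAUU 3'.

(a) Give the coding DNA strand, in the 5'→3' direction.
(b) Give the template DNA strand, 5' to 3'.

(a) The coding strand matches the mRNA with U→T.
(b) The template strand is the reverse complement of the coding strand.

(a) 5'-AATTTAGGTAAGTAATGGTAATATTTATGGCGCACTATATAGGTATT-3'
(b) 5'-AATACCTATATAGTGCGCCATAAATATTACCATTACTTACCTAAATT-3'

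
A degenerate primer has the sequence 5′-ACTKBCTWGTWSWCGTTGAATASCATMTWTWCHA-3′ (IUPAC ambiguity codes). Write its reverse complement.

5'-TDGWAWAKATGSTATTCAACGWSWACWAGVMAGT-3'

Standard pairs A↔T, G↔C; ambiguity codes pair M↔K, W↔W, S↔S, B↔V, H↔D. Complement (TGAMVGAWCAWSWGCAACTTATSGTAKAWAWGDT), then reverse for 5'→3'.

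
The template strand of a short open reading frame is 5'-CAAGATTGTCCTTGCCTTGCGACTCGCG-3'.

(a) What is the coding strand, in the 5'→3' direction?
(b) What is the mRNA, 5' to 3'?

(a) 5'-CGCGAGTCGCAAGGCAAGGACAATCTTG-3'
(b) 5'-CGCGAGUCGCAAGGCAAGGACAAUCUUG-3'

(a) The coding strand is the reverse complement of the template: complement GTTCTAACAGGAACGGAACGCTGAGCGC, then reverse.
(b) mRNA has the coding-strand sequence with T→U.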